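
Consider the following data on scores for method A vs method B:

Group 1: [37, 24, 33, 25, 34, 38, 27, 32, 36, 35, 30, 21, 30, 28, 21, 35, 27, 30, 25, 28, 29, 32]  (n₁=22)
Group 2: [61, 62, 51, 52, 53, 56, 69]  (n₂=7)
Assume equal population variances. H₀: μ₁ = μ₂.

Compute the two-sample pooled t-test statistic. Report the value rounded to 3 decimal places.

test statistic = -12.049

x̄₁=29.864, s₁=4.912, n₁=22
x̄₂=57.714, s₂=6.576, n₂=7
s_p² = [21·4.912² + 6·6.576²]/27 = 28.3711
SE = √(s_p²·(1/22+1/7)) = 2.3114
t = (29.864−57.714)/2.3114 = -12.0492
df = 27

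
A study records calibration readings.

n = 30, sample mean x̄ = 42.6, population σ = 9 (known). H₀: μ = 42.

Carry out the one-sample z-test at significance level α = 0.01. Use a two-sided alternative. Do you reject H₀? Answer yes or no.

SE = σ/√n = 9/√30 = 1.6432
z = (x̄−μ₀)/SE = (42.6−42)/1.6432 = 0.3651
p-value (two-sided) = 0.71500
At α=0.01: p ≥ α → fail to reject H₀

reject H₀: no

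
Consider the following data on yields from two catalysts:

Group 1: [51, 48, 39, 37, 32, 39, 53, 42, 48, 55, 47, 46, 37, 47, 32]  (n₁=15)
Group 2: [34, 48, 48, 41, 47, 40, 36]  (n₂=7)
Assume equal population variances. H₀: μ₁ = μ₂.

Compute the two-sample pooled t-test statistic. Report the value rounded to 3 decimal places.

test statistic = 0.488

x̄₁=43.533, s₁=7.279, n₁=15
x̄₂=42.000, s₂=5.802, n₂=7
s_p² = [14·7.279² + 6·5.802²]/20 = 47.1867
SE = √(s_p²·(1/15+1/7)) = 3.1443
t = (43.533−42.000)/3.1443 = 0.4877
df = 20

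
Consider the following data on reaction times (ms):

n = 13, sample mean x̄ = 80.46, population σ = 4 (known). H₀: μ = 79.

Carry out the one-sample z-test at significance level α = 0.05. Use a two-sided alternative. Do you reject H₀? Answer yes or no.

SE = σ/√n = 4/√13 = 1.1094
z = (x̄−μ₀)/SE = (80.46−79)/1.1094 = 1.3160
p-value (two-sided) = 0.18817
At α=0.05: p ≥ α → fail to reject H₀

reject H₀: no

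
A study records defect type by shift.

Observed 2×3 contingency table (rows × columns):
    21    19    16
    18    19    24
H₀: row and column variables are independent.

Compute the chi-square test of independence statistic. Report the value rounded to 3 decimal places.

Row totals [56, 61], col totals [39, 38, 40], n=117
χ² = (21−18.67)²/18.67 + (19−18.19)²/18.19 + (16−19.15)²/19.15 + (18−20.33)²/20.33 + (19−19.81)²/19.81 + (24−20.85)²/20.85 = 1.6201
df = 2

test statistic = 1.620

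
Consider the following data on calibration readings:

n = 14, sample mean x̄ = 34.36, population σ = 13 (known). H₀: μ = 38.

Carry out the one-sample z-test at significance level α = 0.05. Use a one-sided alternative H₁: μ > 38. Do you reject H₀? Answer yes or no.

SE = σ/√n = 13/√14 = 3.4744
z = (x̄−μ₀)/SE = (34.36−38)/3.4744 = -1.0477
p-value (one-sided, H₁ greater) = 0.85260
At α=0.05: p ≥ α → fail to reject H₀

reject H₀: no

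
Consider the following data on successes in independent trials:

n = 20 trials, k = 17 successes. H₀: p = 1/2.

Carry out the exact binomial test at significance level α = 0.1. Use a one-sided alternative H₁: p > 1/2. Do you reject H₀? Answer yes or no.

reject H₀: yes

Exact binomial: n=20, k=17, p₀=1/2=0.5000
P(X≥17) from Σ C(n,i)·p₀^i·(1−p₀)^(n−i)
p-value (one-sided, H₁ greater) = 0.00129
At α=0.1: p < α → reject H₀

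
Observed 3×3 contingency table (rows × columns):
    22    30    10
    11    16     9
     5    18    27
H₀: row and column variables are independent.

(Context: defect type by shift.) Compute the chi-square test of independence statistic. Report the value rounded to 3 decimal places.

Row totals [62, 36, 50], col totals [38, 64, 46], n=148
χ² = (22−15.92)²/15.92 + (30−26.81)²/26.81 + (10−19.27)²/19.27 + (11−9.24)²/9.24 + (16−15.57)²/15.57 + (9−11.19)²/11.19 + (5−12.84)²/12.84 + (18−21.62)²/21.62 + (27−15.54)²/15.54 = 21.7781
df = 4

test statistic = 21.778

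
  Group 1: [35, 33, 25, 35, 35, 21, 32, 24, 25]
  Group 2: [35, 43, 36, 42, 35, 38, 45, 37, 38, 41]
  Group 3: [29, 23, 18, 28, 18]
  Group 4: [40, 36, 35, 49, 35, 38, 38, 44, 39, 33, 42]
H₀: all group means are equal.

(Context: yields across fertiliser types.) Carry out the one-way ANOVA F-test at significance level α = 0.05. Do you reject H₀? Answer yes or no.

reject H₀: yes

Group means [29.44, 39.00, 23.20, 39.00], grand mean 34.286
SSB = Σnᵢ(x̄ᵢ−x̄)² = 1292.121; SSW = ΣΣ(x−x̄ᵢ)² = 689.022
MSB = 1292.121/3 = 430.7069; MSW = 689.022/31 = 22.2265
F = MSB/MSW = 19.3781
df = (3, 31)
p-value (upper-tail) = 0.00000
At α=0.05: p < α → reject H₀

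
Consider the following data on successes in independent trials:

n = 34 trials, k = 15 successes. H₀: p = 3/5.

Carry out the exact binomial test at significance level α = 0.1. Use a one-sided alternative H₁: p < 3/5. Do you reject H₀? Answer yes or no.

Exact binomial: n=34, k=15, p₀=3/5=0.6000
P(X≤15) from Σ C(n,i)·p₀^i·(1−p₀)^(n−i)
p-value (one-sided, H₁ less) = 0.04444
At α=0.1: p < α → reject H₀

reject H₀: yes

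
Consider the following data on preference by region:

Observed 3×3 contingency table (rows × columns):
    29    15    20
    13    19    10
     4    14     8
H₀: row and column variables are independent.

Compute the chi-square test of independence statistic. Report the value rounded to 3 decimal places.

test statistic = 11.588

Row totals [64, 42, 26], col totals [46, 48, 38], n=132
χ² = (29−22.30)²/22.30 + (15−23.27)²/23.27 + (20−18.42)²/18.42 + (13−14.64)²/14.64 + (19−15.27)²/15.27 + (10−12.09)²/12.09 + (4−9.06)²/9.06 + (14−9.45)²/9.45 + (8−7.48)²/7.48 = 11.5878
df = 4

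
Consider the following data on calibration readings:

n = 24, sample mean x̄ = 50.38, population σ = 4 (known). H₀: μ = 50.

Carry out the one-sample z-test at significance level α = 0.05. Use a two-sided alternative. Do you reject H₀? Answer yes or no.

reject H₀: no

SE = σ/√n = 4/√24 = 0.8165
z = (x̄−μ₀)/SE = (50.38−50)/0.8165 = 0.4654
p-value (two-sided) = 0.64164
At α=0.05: p ≥ α → fail to reject H₀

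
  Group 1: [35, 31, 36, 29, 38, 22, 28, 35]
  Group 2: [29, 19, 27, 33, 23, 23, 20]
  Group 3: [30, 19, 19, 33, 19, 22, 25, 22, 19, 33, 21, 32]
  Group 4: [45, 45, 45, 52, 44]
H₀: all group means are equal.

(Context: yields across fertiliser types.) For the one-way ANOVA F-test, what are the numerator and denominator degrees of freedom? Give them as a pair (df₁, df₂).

degrees of freedom = [3, 28]

k = 4 groups, N = 32 total
df = (k−1, N−k) = (4−1, 32−4) = (3, 28)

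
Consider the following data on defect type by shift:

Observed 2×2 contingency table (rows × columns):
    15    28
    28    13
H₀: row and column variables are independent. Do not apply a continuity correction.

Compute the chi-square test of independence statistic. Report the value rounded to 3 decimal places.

Row totals [43, 41], col totals [43, 41], n=84
χ² = (15−22.01)²/22.01 + (28−20.99)²/20.99 + (28−20.99)²/20.99 + (13−20.01)²/20.01 = 9.3757
df = 1

test statistic = 9.376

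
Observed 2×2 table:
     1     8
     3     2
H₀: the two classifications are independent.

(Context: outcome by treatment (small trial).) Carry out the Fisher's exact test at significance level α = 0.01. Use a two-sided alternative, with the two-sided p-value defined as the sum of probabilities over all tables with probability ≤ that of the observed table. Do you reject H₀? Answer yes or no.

Margins: r₁=9, r₂=5, c₁=4, c₂=10, n=14
p_obs = C(9,1)·C(5,3)/C(14,4); sum pmf over tables with pmf ≤ p_obs
p-value (two-sided) = 0.09491
At α=0.01: p ≥ α → fail to reject H₀

reject H₀: no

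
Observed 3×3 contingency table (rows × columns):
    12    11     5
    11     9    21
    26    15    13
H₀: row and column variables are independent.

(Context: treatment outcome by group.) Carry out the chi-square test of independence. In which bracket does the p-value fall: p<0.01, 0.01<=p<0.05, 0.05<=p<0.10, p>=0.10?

p-value bracket: 0.01<=p<0.05

Row totals [28, 41, 54], col totals [49, 35, 39], n=123
χ² = (12−11.15)²/11.15 + (11−7.97)²/7.97 + (5−8.88)²/8.88 + (11−16.33)²/16.33 + (9−11.67)²/11.67 + (21−13.00)²/13.00 + (26−21.51)²/21.51 + (15−15.37)²/15.37 + (13−17.12)²/17.12 = 12.1237
df = 4
p-value (upper-tail) = 0.01646
→ bracket: 0.01<=p<0.05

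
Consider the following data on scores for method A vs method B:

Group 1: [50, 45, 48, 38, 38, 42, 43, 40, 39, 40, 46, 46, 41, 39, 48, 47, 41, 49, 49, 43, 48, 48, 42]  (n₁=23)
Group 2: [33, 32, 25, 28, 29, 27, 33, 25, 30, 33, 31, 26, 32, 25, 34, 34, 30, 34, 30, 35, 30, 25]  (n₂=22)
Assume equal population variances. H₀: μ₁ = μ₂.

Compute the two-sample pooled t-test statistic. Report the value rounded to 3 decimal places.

test statistic = 12.567

x̄₁=43.913, s₁=3.988, n₁=23
x̄₂=30.045, s₂=3.373, n₂=22
s_p² = [22·3.988² + 21·3.373²]/43 = 13.6926
SE = √(s_p²·(1/23+1/22)) = 1.1035
t = (43.913−30.045)/1.1035 = 12.5669
df = 43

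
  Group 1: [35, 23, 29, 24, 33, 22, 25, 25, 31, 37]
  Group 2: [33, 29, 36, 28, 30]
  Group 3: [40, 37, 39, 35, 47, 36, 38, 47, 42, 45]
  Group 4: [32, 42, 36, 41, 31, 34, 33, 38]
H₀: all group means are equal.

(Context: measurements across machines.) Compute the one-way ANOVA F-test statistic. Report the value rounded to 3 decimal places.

Group means [28.40, 31.20, 40.60, 35.88], grand mean 34.333
SSB = Σnᵢ(x̄ᵢ−x̄)² = 812.858; SSW = ΣΣ(x−x̄ᵢ)² = 598.475
MSB = 812.858/3 = 270.9528; MSW = 598.475/29 = 20.6371
F = MSB/MSW = 13.1294
df = (3, 29)

test statistic = 13.129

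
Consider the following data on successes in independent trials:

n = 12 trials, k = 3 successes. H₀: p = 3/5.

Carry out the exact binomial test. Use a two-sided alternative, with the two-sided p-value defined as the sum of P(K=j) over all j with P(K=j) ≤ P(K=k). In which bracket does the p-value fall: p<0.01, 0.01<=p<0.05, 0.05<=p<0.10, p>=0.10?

Exact binomial: n=12, k=3, p₀=3/5=0.6000
P(X=j) = C(n,j)·p₀^j·(1−p₀)^(n−j); p = Σ P(X=j) over j with P(X=j) ≤ P(X=3)
p-value (two-sided) = 0.01744
→ bracket: 0.01<=p<0.05

p-value bracket: 0.01<=p<0.05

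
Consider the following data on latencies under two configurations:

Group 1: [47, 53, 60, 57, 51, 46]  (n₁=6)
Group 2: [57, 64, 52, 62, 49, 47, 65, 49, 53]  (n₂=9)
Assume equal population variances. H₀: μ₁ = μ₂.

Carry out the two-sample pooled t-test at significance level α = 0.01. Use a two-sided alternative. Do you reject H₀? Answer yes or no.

reject H₀: no

x̄₁=52.333, s₁=5.502, n₁=6
x̄₂=55.333, s₂=6.910, n₂=9
s_p² = [5·5.502² + 8·6.910²]/13 = 41.0256
SE = √(s_p²·(1/6+1/9)) = 3.3758
t = (52.333−55.333)/3.3758 = -0.8887
df = 13
p-value (two-sided) = 0.39032
At α=0.01: p ≥ α → fail to reject H₀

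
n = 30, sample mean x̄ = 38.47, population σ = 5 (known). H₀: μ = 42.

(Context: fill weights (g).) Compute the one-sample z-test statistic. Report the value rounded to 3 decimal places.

test statistic = -3.867

SE = σ/√n = 5/√30 = 0.9129
z = (x̄−μ₀)/SE = (38.47−42)/0.9129 = -3.8669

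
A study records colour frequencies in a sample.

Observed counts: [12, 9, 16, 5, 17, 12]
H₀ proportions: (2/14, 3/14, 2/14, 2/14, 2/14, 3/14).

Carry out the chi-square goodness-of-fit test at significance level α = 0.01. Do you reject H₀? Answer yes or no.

reject H₀: no

n = 71; E_i = n·p_i = [10.14, 15.21, 10.14, 10.14, 10.14, 15.21]
χ² = (12−10.14)²/10.14 + (9−15.21)²/15.21 + (16−10.14)²/10.14 + (5−10.14)²/10.14 + (17−10.14)²/10.14 + (12−15.21)²/15.21 = 14.1831
df = 5
p-value (upper-tail) = 0.01449
At α=0.01: p ≥ α → fail to reject H₀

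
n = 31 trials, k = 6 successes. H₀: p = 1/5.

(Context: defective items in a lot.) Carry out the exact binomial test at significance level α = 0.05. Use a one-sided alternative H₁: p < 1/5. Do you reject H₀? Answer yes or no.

reject H₀: no

Exact binomial: n=31, k=6, p₀=1/5=0.2000
P(X≤6) from Σ C(n,i)·p₀^i·(1−p₀)^(n−i)
p-value (one-sided, H₁ less) = 0.57108
At α=0.05: p ≥ α → fail to reject H₀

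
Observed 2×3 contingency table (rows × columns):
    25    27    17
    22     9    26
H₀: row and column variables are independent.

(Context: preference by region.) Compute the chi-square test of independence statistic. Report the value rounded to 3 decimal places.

Row totals [69, 57], col totals [47, 36, 43], n=126
χ² = (25−25.74)²/25.74 + (27−19.71)²/19.71 + (17−23.55)²/23.55 + (22−21.26)²/21.26 + (9−16.29)²/16.29 + (26−19.45)²/19.45 = 10.0233
df = 2

test statistic = 10.023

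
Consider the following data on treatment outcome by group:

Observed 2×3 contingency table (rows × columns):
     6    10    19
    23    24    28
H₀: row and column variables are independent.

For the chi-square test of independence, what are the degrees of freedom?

degrees of freedom = 2

df = (r−1)(c−1) = (2−1)·(3−1) = 2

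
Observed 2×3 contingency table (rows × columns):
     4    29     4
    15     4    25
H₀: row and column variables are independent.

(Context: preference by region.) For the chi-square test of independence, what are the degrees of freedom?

df = (r−1)(c−1) = (2−1)·(3−1) = 2

degrees of freedom = 2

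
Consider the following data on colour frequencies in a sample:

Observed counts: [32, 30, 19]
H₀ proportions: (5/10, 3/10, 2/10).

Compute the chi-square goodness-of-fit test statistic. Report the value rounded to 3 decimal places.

test statistic = 3.605

n = 81; E_i = n·p_i = [40.50, 24.30, 16.20]
χ² = (32−40.50)²/40.50 + (30−24.30)²/24.30 + (19−16.20)²/16.20 = 3.6049
df = 2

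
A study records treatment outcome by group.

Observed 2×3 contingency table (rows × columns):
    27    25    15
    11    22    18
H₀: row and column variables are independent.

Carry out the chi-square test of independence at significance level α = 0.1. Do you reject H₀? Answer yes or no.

reject H₀: yes

Row totals [67, 51], col totals [38, 47, 33], n=118
χ² = (27−21.58)²/21.58 + (25−26.69)²/26.69 + (15−18.74)²/18.74 + (11−16.42)²/16.42 + (22−20.31)²/20.31 + (18−14.26)²/14.26 = 5.1258
df = 2
p-value (upper-tail) = 0.07708
At α=0.1: p < α → reject H₀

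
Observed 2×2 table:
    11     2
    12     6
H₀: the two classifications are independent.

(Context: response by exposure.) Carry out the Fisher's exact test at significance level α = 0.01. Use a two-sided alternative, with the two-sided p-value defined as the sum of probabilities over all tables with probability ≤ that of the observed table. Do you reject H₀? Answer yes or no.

Margins: r₁=13, r₂=18, c₁=23, c₂=8, n=31
p_obs = C(13,11)·C(18,12)/C(31,23); sum pmf over tables with pmf ≤ p_obs
p-value (two-sided) = 0.41203
At α=0.01: p ≥ α → fail to reject H₀

reject H₀: no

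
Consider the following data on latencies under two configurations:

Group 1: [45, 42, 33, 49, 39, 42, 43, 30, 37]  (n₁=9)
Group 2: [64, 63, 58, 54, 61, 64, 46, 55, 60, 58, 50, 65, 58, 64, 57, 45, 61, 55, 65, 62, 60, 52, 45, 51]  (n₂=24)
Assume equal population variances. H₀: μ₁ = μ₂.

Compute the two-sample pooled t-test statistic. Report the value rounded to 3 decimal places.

test statistic = -7.059

x̄₁=40.000, s₁=5.937, n₁=9
x̄₂=57.208, s₂=6.338, n₂=24
s_p² = [8·5.937² + 23·6.338²]/31 = 38.9019
SE = √(s_p²·(1/9+1/24)) = 2.4379
t = (40.000−57.208)/2.4379 = -7.0587
df = 31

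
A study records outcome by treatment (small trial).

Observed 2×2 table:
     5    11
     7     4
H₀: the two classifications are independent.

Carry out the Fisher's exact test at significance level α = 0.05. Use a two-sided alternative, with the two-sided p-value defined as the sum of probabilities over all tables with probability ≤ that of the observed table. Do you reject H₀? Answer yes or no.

Margins: r₁=16, r₂=11, c₁=12, c₂=15, n=27
p_obs = C(16,5)·C(11,7)/C(27,12); sum pmf over tables with pmf ≤ p_obs
p-value (two-sided) = 0.13025
At α=0.05: p ≥ α → fail to reject H₀

reject H₀: no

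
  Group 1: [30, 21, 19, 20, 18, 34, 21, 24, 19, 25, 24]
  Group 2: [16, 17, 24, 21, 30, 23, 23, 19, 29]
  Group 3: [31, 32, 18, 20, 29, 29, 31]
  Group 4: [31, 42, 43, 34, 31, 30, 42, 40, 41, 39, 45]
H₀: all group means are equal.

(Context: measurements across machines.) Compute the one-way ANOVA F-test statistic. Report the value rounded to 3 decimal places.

test statistic = 19.949

Group means [23.18, 22.44, 27.14, 38.00], grand mean 28.026
SSB = Σnᵢ(x̄ᵢ−x̄)² = 1638.258; SSW = ΣΣ(x−x̄ᵢ)² = 930.716
MSB = 1638.258/3 = 546.0860; MSW = 930.716/34 = 27.3740
F = MSB/MSW = 19.9491
df = (3, 34)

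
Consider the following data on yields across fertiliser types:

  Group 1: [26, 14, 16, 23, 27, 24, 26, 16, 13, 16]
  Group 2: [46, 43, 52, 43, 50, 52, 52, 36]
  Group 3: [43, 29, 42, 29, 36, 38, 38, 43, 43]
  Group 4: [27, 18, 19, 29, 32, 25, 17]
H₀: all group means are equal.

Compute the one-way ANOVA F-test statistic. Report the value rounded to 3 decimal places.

Group means [20.10, 46.75, 37.89, 23.86], grand mean 31.853
SSB = Σnᵢ(x̄ᵢ−x̄)² = 3932.119; SSW = ΣΣ(x−x̄ᵢ)² = 982.146
MSB = 3932.119/3 = 1310.7062; MSW = 982.146/30 = 32.7382
F = MSB/MSW = 40.0360
df = (3, 30)

test statistic = 40.036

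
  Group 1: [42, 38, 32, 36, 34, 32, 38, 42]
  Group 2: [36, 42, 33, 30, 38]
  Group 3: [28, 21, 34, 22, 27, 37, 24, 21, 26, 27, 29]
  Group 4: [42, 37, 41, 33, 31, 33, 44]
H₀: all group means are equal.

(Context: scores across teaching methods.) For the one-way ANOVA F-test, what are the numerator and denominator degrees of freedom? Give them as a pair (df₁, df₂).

k = 4 groups, N = 31 total
df = (k−1, N−k) = (4−1, 31−4) = (3, 27)

degrees of freedom = [3, 27]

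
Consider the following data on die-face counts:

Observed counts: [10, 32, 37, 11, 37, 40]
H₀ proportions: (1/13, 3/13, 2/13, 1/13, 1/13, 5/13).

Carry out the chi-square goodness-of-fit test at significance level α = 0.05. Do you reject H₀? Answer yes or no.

n = 167; E_i = n·p_i = [12.85, 38.54, 25.69, 12.85, 12.85, 64.23]
χ² = (10−12.85)²/12.85 + (32−38.54)²/38.54 + (37−25.69)²/25.69 + (11−12.85)²/12.85 + (37−12.85)²/12.85 + (40−64.23)²/64.23 = 61.5379
df = 5
p-value (upper-tail) = 0.00000
At α=0.05: p < α → reject H₀

reject H₀: yes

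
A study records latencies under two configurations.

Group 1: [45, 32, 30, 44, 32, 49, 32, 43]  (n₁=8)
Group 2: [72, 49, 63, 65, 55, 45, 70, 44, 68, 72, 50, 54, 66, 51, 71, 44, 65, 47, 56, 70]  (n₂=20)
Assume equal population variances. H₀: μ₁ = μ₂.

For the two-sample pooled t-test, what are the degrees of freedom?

degrees of freedom = 26

df = n₁ + n₂ − 2 = 8 + 20 − 2 = 26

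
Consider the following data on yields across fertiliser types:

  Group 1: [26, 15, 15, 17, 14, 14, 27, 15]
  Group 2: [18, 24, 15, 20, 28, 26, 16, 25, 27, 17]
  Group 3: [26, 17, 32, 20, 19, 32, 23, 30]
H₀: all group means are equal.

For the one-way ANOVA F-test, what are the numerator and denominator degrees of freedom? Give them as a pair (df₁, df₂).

k = 3 groups, N = 26 total
df = (k−1, N−k) = (3−1, 26−3) = (2, 23)

degrees of freedom = [2, 23]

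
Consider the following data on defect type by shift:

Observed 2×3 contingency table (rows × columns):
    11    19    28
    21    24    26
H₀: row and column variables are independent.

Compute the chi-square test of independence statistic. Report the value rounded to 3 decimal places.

test statistic = 2.496

Row totals [58, 71], col totals [32, 43, 54], n=129
χ² = (11−14.39)²/14.39 + (19−19.33)²/19.33 + (28−24.28)²/24.28 + (21−17.61)²/17.61 + (24−23.67)²/23.67 + (26−29.72)²/29.72 = 2.4957
df = 2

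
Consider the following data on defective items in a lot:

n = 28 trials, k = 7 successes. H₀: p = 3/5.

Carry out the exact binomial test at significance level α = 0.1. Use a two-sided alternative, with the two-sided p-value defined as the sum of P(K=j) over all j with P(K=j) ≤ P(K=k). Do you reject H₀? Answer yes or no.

reject H₀: yes

Exact binomial: n=28, k=7, p₀=3/5=0.6000
P(X=j) = C(n,j)·p₀^j·(1−p₀)^(n−j); p = Σ P(X=j) over j with P(X=j) ≤ P(X=7)
p-value (two-sided) = 0.00030
At α=0.1: p < α → reject H₀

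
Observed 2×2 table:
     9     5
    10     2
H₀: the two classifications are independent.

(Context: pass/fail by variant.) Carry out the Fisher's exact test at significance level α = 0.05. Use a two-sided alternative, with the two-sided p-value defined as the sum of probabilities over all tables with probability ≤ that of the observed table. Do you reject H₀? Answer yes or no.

Margins: r₁=14, r₂=12, c₁=19, c₂=7, n=26
p_obs = C(14,9)·C(12,10)/C(26,19); sum pmf over tables with pmf ≤ p_obs
p-value (two-sided) = 0.39130
At α=0.05: p ≥ α → fail to reject H₀

reject H₀: no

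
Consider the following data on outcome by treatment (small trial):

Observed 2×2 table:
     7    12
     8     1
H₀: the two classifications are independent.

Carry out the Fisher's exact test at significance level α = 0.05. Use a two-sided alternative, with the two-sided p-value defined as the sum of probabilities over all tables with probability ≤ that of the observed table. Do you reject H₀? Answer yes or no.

reject H₀: yes

Margins: r₁=19, r₂=9, c₁=15, c₂=13, n=28
p_obs = C(19,7)·C(9,8)/C(28,15); sum pmf over tables with pmf ≤ p_obs
p-value (two-sided) = 0.01573
At α=0.05: p < α → reject H₀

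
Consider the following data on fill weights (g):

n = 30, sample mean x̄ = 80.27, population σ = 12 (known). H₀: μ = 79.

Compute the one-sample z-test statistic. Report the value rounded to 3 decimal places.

SE = σ/√n = 12/√30 = 2.1909
z = (x̄−μ₀)/SE = (80.27−79)/2.1909 = 0.5797

test statistic = 0.580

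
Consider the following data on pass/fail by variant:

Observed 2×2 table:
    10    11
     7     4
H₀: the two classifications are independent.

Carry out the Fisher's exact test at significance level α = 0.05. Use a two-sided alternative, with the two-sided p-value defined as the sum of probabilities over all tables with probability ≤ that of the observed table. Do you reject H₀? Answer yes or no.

Margins: r₁=21, r₂=11, c₁=17, c₂=15, n=32
p_obs = C(21,10)·C(11,7)/C(32,17); sum pmf over tables with pmf ≤ p_obs
p-value (two-sided) = 0.47191
At α=0.05: p ≥ α → fail to reject H₀

reject H₀: no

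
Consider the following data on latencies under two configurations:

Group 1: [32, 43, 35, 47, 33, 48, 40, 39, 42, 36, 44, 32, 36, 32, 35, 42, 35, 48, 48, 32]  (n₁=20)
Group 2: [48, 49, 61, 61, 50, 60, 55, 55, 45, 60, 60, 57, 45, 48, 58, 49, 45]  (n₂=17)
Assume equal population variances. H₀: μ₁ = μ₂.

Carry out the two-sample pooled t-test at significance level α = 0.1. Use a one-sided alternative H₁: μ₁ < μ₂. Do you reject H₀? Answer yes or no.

reject H₀: yes

x̄₁=38.950, s₁=5.916, n₁=20
x̄₂=53.294, s₂=6.152, n₂=17
s_p² = [19·5.916² + 16·6.152²]/35 = 36.2994
SE = √(s_p²·(1/20+1/17)) = 1.9875
t = (38.950−53.294)/1.9875 = -7.2171
df = 35
p-value (one-sided, H₁ less) = 0.00000
At α=0.1: p < α → reject H₀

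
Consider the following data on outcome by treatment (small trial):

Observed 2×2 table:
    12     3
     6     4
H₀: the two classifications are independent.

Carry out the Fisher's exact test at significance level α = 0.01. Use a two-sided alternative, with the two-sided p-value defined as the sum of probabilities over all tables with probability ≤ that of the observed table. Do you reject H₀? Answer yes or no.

reject H₀: no

Margins: r₁=15, r₂=10, c₁=18, c₂=7, n=25
p_obs = C(15,12)·C(10,6)/C(25,18); sum pmf over tables with pmf ≤ p_obs
p-value (two-sided) = 0.37813
At α=0.01: p ≥ α → fail to reject H₀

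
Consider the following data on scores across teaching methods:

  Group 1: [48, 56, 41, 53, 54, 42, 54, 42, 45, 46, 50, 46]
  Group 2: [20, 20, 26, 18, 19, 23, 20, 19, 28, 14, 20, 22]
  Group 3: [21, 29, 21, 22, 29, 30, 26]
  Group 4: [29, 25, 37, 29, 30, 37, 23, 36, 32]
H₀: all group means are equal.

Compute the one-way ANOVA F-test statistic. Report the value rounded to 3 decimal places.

test statistic = 78.375

Group means [48.08, 20.75, 25.43, 30.89], grand mean 32.050
SSB = Σnᵢ(x̄ᵢ−x̄)² = 4936.130; SSW = ΣΣ(x−x̄ᵢ)² = 755.770
MSB = 4936.130/3 = 1645.3767; MSW = 755.770/36 = 20.9936
F = MSB/MSW = 78.3751
df = (3, 36)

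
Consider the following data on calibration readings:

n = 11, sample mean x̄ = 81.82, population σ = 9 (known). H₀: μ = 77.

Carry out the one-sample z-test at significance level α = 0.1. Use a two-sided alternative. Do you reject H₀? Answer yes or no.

SE = σ/√n = 9/√11 = 2.7136
z = (x̄−μ₀)/SE = (81.82−77)/2.7136 = 1.7762
p-value (two-sided) = 0.07569
At α=0.1: p < α → reject H₀

reject H₀: yes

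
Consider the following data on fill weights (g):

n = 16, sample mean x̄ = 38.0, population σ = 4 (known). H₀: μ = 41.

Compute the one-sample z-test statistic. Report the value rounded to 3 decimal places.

SE = σ/√n = 4/√16 = 1.0000
z = (x̄−μ₀)/SE = (38.0−41)/1.0000 = -3.0000

test statistic = -3.000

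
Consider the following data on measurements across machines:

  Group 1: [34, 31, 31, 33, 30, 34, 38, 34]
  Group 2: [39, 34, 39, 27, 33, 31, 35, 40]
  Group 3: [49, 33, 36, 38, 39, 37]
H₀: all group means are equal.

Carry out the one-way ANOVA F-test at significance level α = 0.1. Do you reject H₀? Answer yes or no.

Group means [33.12, 34.75, 38.67], grand mean 35.227
SSB = Σnᵢ(x̄ᵢ−x̄)² = 108.155; SSW = ΣΣ(x−x̄ᵢ)² = 335.708
MSB = 108.155/2 = 54.0777; MSW = 335.708/19 = 17.6689
F = MSB/MSW = 3.0606
df = (2, 19)
p-value (upper-tail) = 0.07043
At α=0.1: p < α → reject H₀

reject H₀: yes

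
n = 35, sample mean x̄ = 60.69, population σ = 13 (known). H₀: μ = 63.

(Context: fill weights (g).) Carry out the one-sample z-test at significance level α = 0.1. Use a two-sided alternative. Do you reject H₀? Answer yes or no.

reject H₀: no

SE = σ/√n = 13/√35 = 2.1974
z = (x̄−μ₀)/SE = (60.69−63)/2.1974 = -1.0512
p-value (two-sided) = 0.29315
At α=0.1: p ≥ α → fail to reject H₀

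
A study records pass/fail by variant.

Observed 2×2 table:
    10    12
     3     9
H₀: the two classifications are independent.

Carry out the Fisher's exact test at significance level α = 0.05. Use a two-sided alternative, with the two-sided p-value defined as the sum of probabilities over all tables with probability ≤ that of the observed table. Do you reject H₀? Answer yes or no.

reject H₀: no

Margins: r₁=22, r₂=12, c₁=13, c₂=21, n=34
p_obs = C(22,10)·C(12,3)/C(34,13); sum pmf over tables with pmf ≤ p_obs
p-value (two-sided) = 0.29195
At α=0.05: p ≥ α → fail to reject H₀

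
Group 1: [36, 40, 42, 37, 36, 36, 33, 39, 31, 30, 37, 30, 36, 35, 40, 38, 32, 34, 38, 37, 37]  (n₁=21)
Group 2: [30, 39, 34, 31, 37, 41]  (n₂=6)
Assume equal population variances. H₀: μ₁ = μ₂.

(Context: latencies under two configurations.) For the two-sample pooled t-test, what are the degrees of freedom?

df = n₁ + n₂ − 2 = 21 + 6 − 2 = 25

degrees of freedom = 25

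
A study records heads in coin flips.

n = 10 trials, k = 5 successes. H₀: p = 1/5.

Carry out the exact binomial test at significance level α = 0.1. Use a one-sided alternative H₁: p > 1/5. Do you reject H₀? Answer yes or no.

Exact binomial: n=10, k=5, p₀=1/5=0.2000
P(X≥5) from Σ C(n,i)·p₀^i·(1−p₀)^(n−i)
p-value (one-sided, H₁ greater) = 0.03279
At α=0.1: p < α → reject H₀

reject H₀: yes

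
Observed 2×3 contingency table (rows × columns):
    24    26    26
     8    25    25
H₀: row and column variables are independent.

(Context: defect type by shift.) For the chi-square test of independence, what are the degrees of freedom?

df = (r−1)(c−1) = (2−1)·(3−1) = 2

degrees of freedom = 2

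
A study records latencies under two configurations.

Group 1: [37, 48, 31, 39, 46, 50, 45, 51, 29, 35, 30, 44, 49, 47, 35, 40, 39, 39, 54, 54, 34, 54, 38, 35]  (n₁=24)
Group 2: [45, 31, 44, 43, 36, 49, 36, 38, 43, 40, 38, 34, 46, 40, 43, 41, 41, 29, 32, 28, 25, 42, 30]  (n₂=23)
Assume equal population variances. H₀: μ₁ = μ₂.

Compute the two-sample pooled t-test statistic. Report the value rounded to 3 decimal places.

test statistic = 1.801

x̄₁=41.792, s₁=7.890, n₁=24
x̄₂=38.000, s₂=6.431, n₂=23
s_p² = [23·7.890² + 22·6.431²]/45 = 52.0435
SE = √(s_p²·(1/24+1/23)) = 2.1051
t = (41.792−38.000)/2.1051 = 1.8012
df = 45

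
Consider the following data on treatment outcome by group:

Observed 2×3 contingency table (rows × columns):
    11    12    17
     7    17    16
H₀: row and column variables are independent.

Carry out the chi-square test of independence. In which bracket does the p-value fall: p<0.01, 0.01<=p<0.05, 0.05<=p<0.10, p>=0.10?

Row totals [40, 40], col totals [18, 29, 33], n=80
χ² = (11−9.00)²/9.00 + (12−14.50)²/14.50 + (17−16.50)²/16.50 + (7−9.00)²/9.00 + (17−14.50)²/14.50 + (16−16.50)²/16.50 = 1.7813
df = 2
p-value (upper-tail) = 0.41040
→ bracket: p>=0.10

p-value bracket: p>=0.10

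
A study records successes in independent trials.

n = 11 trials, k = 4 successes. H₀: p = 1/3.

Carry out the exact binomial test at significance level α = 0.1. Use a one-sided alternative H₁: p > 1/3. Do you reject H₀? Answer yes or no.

reject H₀: no

Exact binomial: n=11, k=4, p₀=1/3=0.3333
P(X≥4) from Σ C(n,i)·p₀^i·(1−p₀)^(n−i)
p-value (one-sided, H₁ greater) = 0.52744
At α=0.1: p ≥ α → fail to reject H₀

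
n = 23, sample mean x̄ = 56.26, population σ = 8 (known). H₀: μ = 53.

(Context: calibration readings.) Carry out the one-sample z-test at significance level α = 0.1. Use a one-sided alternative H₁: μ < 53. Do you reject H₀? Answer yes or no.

reject H₀: no

SE = σ/√n = 8/√23 = 1.6681
z = (x̄−μ₀)/SE = (56.26−53)/1.6681 = 1.9543
p-value (one-sided, H₁ less) = 0.97467
At α=0.1: p ≥ α → fail to reject H₀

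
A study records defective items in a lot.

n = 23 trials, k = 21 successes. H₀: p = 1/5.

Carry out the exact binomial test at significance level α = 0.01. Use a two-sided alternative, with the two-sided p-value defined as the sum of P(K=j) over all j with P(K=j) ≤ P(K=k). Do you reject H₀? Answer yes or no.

reject H₀: yes

Exact binomial: n=23, k=21, p₀=1/5=0.2000
P(X=j) = C(n,j)·p₀^j·(1−p₀)^(n−j); p = Σ P(X=j) over j with P(X=j) ≤ P(X=21)
p-value (two-sided) = 0.00000
At α=0.01: p < α → reject H₀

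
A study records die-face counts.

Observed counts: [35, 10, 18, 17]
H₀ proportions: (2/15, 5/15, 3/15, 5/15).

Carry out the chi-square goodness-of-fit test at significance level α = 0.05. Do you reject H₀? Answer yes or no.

n = 80; E_i = n·p_i = [10.67, 26.67, 16.00, 26.67]
χ² = (35−10.67)²/10.67 + (10−26.67)²/26.67 + (18−16.00)²/16.00 + (17−26.67)²/26.67 = 69.6813
df = 3
p-value (upper-tail) = 0.00000
At α=0.05: p < α → reject H₀

reject H₀: yes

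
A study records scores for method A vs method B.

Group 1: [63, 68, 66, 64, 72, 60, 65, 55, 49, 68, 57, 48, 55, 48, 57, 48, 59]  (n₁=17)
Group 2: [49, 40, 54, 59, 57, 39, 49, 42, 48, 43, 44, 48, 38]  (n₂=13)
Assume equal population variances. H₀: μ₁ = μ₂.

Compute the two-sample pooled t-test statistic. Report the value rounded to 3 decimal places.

test statistic = 4.445

x̄₁=58.941, s₁=7.750, n₁=17
x̄₂=46.923, s₂=6.751, n₂=13
s_p² = [16·7.750² + 12·6.751²]/28 = 53.8523
SE = √(s_p²·(1/17+1/13)) = 2.7038
t = (58.941−46.923)/2.7038 = 4.4450
df = 28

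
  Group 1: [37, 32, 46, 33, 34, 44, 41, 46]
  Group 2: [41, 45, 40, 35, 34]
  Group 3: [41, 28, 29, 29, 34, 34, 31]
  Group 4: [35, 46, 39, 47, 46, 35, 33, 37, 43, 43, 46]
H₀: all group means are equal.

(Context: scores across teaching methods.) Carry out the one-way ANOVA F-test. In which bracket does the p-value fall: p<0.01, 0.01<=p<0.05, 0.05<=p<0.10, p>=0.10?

Group means [39.12, 39.00, 32.29, 40.91], grand mean 38.194
SSB = Σnᵢ(x̄ᵢ−x̄)² = 335.626; SSW = ΣΣ(x−x̄ᵢ)² = 721.213
MSB = 335.626/3 = 111.8753; MSW = 721.213/27 = 26.7116
F = MSB/MSW = 4.1883
df = (3, 27)
p-value (upper-tail) = 0.01477
→ bracket: 0.01<=p<0.05

p-value bracket: 0.01<=p<0.05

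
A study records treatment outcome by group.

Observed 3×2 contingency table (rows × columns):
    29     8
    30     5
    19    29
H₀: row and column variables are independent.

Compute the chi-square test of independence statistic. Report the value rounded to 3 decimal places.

Row totals [37, 35, 48], col totals [78, 42], n=120
χ² = (29−24.05)²/24.05 + (8−12.95)²/12.95 + (30−22.75)²/22.75 + (5−12.25)²/12.25 + (19−31.20)²/31.20 + (29−16.80)²/16.80 = 23.1422
df = 2

test statistic = 23.142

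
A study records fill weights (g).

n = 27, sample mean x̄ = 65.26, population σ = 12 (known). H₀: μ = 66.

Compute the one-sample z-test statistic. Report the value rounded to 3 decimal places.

SE = σ/√n = 12/√27 = 2.3094
z = (x̄−μ₀)/SE = (65.26−66)/2.3094 = -0.3204

test statistic = -0.320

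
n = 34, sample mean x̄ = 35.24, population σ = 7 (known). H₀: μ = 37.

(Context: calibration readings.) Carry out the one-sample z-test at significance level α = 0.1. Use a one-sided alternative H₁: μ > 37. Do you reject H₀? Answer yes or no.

reject H₀: no

SE = σ/√n = 7/√34 = 1.2005
z = (x̄−μ₀)/SE = (35.24−37)/1.2005 = -1.4661
p-value (one-sided, H₁ greater) = 0.92869
At α=0.1: p ≥ α → fail to reject H₀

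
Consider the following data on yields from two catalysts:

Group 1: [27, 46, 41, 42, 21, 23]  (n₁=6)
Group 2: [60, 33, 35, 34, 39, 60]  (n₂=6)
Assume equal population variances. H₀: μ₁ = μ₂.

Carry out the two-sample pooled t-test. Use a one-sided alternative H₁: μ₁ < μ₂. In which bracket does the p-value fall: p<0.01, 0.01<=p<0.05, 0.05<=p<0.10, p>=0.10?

x̄₁=33.333, s₁=10.893, n₁=6
x̄₂=43.500, s₂=12.942, n₂=6
s_p² = [5·10.893² + 5·12.942²]/10 = 143.0833
SE = √(s_p²·(1/6+1/6)) = 6.9061
t = (33.333−43.500)/6.9061 = -1.4721
df = 10
p-value (one-sided, H₁ less) = 0.08587
→ bracket: 0.05<=p<0.10

p-value bracket: 0.05<=p<0.10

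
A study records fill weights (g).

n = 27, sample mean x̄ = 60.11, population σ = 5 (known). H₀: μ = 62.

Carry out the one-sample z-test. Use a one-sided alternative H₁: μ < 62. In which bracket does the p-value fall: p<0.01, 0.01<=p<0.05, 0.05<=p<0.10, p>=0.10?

SE = σ/√n = 5/√27 = 0.9623
z = (x̄−μ₀)/SE = (60.11−62)/0.9623 = -1.9641
p-value (one-sided, H₁ less) = 0.02476
→ bracket: 0.01<=p<0.05

p-value bracket: 0.01<=p<0.05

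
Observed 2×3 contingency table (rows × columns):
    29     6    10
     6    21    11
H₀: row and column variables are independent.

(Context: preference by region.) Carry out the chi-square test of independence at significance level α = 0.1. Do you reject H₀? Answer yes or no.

reject H₀: yes

Row totals [45, 38], col totals [35, 27, 21], n=83
χ² = (29−18.98)²/18.98 + (6−14.64)²/14.64 + (10−11.39)²/11.39 + (6−16.02)²/16.02 + (21−12.36)²/12.36 + (11−9.61)²/9.61 = 23.0690
df = 2
p-value (upper-tail) = 0.00001
At α=0.1: p < α → reject H₀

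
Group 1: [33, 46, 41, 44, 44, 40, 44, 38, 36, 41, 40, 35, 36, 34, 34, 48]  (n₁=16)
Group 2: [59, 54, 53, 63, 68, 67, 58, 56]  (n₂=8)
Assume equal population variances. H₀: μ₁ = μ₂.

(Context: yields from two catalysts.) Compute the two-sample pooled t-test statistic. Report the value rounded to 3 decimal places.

x̄₁=39.625, s₁=4.689, n₁=16
x̄₂=59.750, s₂=5.701, n₂=8
s_p² = [15·4.689² + 7·5.701²]/22 = 25.3295
SE = √(s_p²·(1/16+1/8)) = 2.1793
t = (39.625−59.750)/2.1793 = -9.2347
df = 22

test statistic = -9.235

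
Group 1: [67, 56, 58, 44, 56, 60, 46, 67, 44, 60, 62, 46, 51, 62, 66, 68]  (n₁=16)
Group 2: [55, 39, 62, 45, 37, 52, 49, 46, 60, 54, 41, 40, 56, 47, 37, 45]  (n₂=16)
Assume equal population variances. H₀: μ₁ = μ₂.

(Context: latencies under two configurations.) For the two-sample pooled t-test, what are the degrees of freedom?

df = n₁ + n₂ − 2 = 16 + 16 − 2 = 30

degrees of freedom = 30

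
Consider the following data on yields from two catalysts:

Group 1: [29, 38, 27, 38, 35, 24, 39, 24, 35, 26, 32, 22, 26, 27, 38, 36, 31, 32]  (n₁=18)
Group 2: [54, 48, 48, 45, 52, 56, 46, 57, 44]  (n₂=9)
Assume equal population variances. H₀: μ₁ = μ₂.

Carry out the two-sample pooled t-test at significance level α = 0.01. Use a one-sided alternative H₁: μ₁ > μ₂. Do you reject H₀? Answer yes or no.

reject H₀: no

x̄₁=31.056, s₁=5.610, n₁=18
x̄₂=50.000, s₂=4.873, n₂=9
s_p² = [17·5.610² + 8·4.873²]/25 = 28.9978
SE = √(s_p²·(1/18+1/9)) = 2.1984
t = (31.056−50.000)/2.1984 = -8.6174
df = 25
p-value (one-sided, H₁ greater) = 1.00000
At α=0.01: p ≥ α → fail to reject H₀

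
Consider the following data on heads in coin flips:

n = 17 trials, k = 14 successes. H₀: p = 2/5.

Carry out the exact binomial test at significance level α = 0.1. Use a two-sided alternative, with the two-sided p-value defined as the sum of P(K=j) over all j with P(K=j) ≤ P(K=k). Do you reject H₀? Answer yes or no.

reject H₀: yes

Exact binomial: n=17, k=14, p₀=2/5=0.4000
P(X=j) = C(n,j)·p₀^j·(1−p₀)^(n−j); p = Σ P(X=j) over j with P(X=j) ≤ P(X=14)
p-value (two-sided) = 0.00062
At α=0.1: p < α → reject H₀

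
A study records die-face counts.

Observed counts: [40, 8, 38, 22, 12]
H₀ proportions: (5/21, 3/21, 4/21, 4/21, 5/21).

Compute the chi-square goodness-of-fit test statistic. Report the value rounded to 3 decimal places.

test statistic = 29.123

n = 120; E_i = n·p_i = [28.57, 17.14, 22.86, 22.86, 28.57]
χ² = (40−28.57)²/28.57 + (8−17.14)²/17.14 + (38−22.86)²/22.86 + (22−22.86)²/22.86 + (12−28.57)²/28.57 = 29.1233
df = 4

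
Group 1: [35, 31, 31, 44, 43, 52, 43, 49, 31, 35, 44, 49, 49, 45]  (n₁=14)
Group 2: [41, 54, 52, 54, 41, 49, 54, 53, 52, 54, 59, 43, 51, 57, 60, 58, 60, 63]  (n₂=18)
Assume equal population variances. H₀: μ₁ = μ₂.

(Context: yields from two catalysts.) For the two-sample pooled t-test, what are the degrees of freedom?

df = n₁ + n₂ − 2 = 14 + 18 − 2 = 30

degrees of freedom = 30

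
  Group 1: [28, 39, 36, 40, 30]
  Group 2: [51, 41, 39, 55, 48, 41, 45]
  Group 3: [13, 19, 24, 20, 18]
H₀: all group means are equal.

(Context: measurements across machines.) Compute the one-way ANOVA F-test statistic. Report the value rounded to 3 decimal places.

test statistic = 38.174

Group means [34.60, 45.71, 18.80], grand mean 34.529
SSB = Σnᵢ(x̄ᵢ−x̄)² = 2112.807; SSW = ΣΣ(x−x̄ᵢ)² = 387.429
MSB = 2112.807/2 = 1056.4034; MSW = 387.429/14 = 27.6735
F = MSB/MSW = 38.1739
df = (2, 14)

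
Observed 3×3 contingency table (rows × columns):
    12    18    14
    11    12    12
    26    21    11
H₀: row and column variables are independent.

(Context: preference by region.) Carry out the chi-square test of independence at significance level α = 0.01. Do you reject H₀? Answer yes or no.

Row totals [44, 35, 58], col totals [49, 51, 37], n=137
χ² = (12−15.74)²/15.74 + (18−16.38)²/16.38 + (14−11.88)²/11.88 + (11−12.52)²/12.52 + (12−13.03)²/13.03 + (12−9.45)²/9.45 + (26−20.74)²/20.74 + (21−21.59)²/21.59 + (11−15.66)²/15.66 = 5.1133
df = 4
p-value (upper-tail) = 0.27587
At α=0.01: p ≥ α → fail to reject H₀

reject H₀: no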